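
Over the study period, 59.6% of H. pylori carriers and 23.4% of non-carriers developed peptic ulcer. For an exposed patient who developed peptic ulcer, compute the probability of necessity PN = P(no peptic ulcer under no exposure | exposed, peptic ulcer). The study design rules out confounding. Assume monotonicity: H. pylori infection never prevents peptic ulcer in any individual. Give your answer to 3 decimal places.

PN ≈ 0.607

p₁ = 0.596, p₀ = 0.234.
Under exogeneity and monotonicity, PN = (p₁ − p₀) / p₁.
PN = (0.596 − 0.234) / 0.596 = 0.362 / 0.596 ≈ 0.6074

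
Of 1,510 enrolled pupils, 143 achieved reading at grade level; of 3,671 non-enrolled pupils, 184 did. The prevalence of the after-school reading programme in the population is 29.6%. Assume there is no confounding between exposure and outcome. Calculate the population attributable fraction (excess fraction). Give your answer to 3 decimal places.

PAF ≈ 0.208

p₁ = P(outcome | exposed) = 143/1510 = 0.094702
p₀ = P(outcome | unexposed) = 184/3671 = 0.050123
Overall risk P(Y=1) = π·p₁ + (1−π)·p₀ = 0.296×0.094702 + 0.704×0.050123 = 0.063318.
Under exogeneity, PAF = [P(Y=1) − p₀] / P(Y=1).
PAF = (0.063318 − 0.050123) / 0.063318 ≈ 0.2084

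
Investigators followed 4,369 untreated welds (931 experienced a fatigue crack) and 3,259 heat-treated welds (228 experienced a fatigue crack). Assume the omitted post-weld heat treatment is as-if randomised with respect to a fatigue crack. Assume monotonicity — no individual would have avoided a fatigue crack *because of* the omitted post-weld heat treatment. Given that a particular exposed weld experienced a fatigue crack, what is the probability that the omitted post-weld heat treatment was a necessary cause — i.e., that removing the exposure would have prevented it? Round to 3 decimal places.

PN ≈ 0.672

p₁ = P(outcome | exposed) = 931/4369 = 0.21309
p₀ = P(outcome | unexposed) = 228/3259 = 0.06996
Under exogeneity and monotonicity, PN = (p₁ − p₀) / p₁.
PN = (0.21309 − 0.06996) / 0.21309 = 0.14313 / 0.21309 ≈ 0.6717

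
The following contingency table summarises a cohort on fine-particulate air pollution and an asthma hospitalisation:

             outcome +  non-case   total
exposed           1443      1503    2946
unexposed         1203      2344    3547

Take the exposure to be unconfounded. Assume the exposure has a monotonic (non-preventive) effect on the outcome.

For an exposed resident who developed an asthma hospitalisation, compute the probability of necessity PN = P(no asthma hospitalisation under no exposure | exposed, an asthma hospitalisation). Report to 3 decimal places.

PN ≈ 0.308

p₁ = P(outcome | exposed) = 1443/2946 = 0.48982
p₀ = P(outcome | unexposed) = 1203/3547 = 0.33916
Under exogeneity and monotonicity, PN = (p₁ − p₀)/p₁.
PN = (0.48982 − 0.33916) / 0.48982 ≈ 0.3076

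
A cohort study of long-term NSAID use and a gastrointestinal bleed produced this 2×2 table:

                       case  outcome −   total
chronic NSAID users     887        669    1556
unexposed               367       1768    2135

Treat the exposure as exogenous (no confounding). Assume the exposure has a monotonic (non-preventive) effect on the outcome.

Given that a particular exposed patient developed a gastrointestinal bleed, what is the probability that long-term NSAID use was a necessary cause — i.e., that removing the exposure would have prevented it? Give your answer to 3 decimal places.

p₁ = P(outcome | exposed) = 887/1556 = 0.57005
p₀ = P(outcome | unexposed) = 367/2135 = 0.1719
Under exogeneity and monotonicity, PN = (p₁ − p₀)/p₁.
PN = (0.57005 − 0.1719) / 0.57005 ≈ 0.6985

PN ≈ 0.698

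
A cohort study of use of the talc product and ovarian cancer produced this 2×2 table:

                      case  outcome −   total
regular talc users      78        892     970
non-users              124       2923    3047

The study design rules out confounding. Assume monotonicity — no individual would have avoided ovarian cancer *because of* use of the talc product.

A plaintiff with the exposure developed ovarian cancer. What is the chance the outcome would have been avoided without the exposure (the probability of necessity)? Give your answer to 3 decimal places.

p₁ = P(outcome | exposed) = 78/970 = 0.080412
p₀ = P(outcome | unexposed) = 124/3047 = 0.040696
Under exogeneity and monotonicity, PN = (p₁ − p₀)/p₁.
PN = (0.080412 − 0.040696) / 0.080412 ≈ 0.4939

PN ≈ 0.494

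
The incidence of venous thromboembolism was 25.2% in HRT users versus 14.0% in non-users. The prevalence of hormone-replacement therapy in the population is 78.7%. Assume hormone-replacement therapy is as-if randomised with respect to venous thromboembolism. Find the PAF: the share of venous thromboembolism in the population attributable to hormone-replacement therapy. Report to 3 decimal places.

p₁ = 0.252, p₀ = 0.14.
Overall risk P(Y=1) = π·p₁ + (1−π)·p₀ = 0.787×0.252 + 0.213×0.14 = 0.22814.
Under exogeneity, PAF = [P(Y=1) − p₀] / P(Y=1).
PAF = (0.22814 − 0.14) / 0.22814 ≈ 0.3864

PAF ≈ 0.386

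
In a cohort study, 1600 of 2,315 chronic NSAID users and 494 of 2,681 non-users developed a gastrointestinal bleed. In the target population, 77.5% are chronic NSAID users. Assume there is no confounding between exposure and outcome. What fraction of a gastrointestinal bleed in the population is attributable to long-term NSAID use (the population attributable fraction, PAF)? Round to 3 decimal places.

PAF ≈ 0.681

p₁ = P(outcome | exposed) = 1600/2315 = 0.69114
p₀ = P(outcome | unexposed) = 494/2681 = 0.18426
Overall risk P(Y=1) = π·p₁ + (1−π)·p₀ = 0.775×0.69114 + 0.225×0.18426 = 0.5771.
Under exogeneity, PAF = [P(Y=1) − p₀] / P(Y=1).
PAF = (0.5771 − 0.18426) / 0.5771 ≈ 0.6807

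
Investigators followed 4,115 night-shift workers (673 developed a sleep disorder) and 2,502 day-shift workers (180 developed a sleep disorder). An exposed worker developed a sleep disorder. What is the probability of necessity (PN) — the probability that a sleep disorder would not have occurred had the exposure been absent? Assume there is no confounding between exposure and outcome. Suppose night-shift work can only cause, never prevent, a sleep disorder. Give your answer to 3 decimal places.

PN ≈ 0.560

p₁ = P(outcome | exposed) = 673/4115 = 0.16355
p₀ = P(outcome | unexposed) = 180/2502 = 0.071942
Under exogeneity and monotonicity, PN = (p₁ − p₀) / p₁.
PN = (0.16355 − 0.071942) / 0.16355 = 0.091606 / 0.16355 ≈ 0.5601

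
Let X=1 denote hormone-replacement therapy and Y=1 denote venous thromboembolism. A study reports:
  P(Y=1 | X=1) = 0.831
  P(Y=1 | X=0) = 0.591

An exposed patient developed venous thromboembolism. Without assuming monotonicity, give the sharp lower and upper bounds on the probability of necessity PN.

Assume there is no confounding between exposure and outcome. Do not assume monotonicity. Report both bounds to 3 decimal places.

Let p₁ = 0.831, p₀ = 0.591.
Under exogeneity alone the bounds on PN are max{0,(p₁−p₀)/p₁} ≤ PN ≤ min{1,(1−p₀)/p₁}.
  lower = (p₁ − p₀)/p₁ = 0.24 / 0.831 ≈ 0.2888
  upper = min{1, (1 − p₀)/p₁} = 0.409 / 0.831 ≈ 0.4922

0.289 ≤ PN ≤ 0.492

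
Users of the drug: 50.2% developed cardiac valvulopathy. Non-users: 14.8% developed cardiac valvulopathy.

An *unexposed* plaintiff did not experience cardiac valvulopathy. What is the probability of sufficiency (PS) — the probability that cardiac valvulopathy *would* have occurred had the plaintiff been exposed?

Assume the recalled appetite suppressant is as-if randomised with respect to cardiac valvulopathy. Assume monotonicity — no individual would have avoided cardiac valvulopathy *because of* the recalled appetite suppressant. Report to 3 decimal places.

p₁ = 0.502, p₀ = 0.148.
Under exogeneity and monotonicity, PS = (p₁ − p₀) / (1 − p₀).
PS = (0.502 − 0.148) / (1 − 0.148) = 0.354 / 0.852 ≈ 0.4155

PS ≈ 0.415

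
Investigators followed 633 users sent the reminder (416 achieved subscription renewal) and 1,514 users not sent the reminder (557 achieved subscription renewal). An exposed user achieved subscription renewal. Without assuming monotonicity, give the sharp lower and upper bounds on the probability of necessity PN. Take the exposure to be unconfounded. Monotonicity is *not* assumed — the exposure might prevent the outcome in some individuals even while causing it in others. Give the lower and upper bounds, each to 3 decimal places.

0.440 ≤ PN ≤ 0.962

p₁ = P(outcome | exposed) = 416/633 = 0.65719
p₀ = P(outcome | unexposed) = 557/1514 = 0.3679
Under exogeneity alone the bounds on PN are max{0,(p₁−p₀)/p₁} ≤ PN ≤ min{1,(1−p₀)/p₁}.
  lower = (p₁ − p₀)/p₁ = 0.28929 / 0.65719 ≈ 0.4402
  upper = min{1, (1 − p₀)/p₁} = 0.6321 / 0.65719 ≈ 0.9618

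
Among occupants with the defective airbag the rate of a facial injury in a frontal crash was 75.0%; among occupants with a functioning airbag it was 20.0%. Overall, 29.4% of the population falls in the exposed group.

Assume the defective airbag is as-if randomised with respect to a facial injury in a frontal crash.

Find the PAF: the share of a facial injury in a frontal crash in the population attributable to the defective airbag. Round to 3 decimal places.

PAF ≈ 0.447

p₁ = 0.75, p₀ = 0.2.
Overall risk P(Y=1) = π·p₁ + (1−π)·p₀ = 0.294×0.75 + 0.706×0.2 = 0.3617.
Under exogeneity, PAF = [P(Y=1) − p₀] / P(Y=1).
PAF = (0.3617 − 0.2) / 0.3617 ≈ 0.4471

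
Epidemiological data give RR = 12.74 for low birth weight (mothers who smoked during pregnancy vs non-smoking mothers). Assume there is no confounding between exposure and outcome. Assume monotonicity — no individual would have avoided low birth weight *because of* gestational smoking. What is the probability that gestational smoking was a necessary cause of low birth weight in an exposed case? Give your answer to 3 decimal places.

PN ≈ 0.922

Under exogeneity and monotonicity, PN = (RR − 1) / RR = 1 − 1/RR.
PN = (12.74 − 1) / 12.74 = 11.74 / 12.74 ≈ 0.9215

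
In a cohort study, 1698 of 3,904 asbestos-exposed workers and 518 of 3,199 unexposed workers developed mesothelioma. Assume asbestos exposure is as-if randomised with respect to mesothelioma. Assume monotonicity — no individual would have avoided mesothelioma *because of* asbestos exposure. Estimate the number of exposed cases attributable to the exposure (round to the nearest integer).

p₁ = P(outcome | exposed) = 1698/3904 = 0.43494
p₀ = P(outcome | unexposed) = 518/3199 = 0.16193
PN = (p₁ − p₀)/p₁ = (0.43494 − 0.16193) / 0.43494 ≈ 0.62770.
Attributable cases ≈ PN × (exposed cases) = 0.62770 × 1698 ≈ 1065.84.

about 1066 cases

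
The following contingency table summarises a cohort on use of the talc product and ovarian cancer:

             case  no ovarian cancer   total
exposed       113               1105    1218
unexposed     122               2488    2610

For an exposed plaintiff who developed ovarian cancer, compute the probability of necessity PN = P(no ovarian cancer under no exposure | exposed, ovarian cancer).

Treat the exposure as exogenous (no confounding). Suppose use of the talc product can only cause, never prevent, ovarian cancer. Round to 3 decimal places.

PN ≈ 0.496

p₁ = P(outcome | exposed) = 113/1218 = 0.092775
p₀ = P(outcome | unexposed) = 122/2610 = 0.046743
Under exogeneity and monotonicity, PN = (p₁ − p₀) / p₁.
PN = (0.092775 − 0.046743) / 0.092775 = 0.046032 / 0.092775 ≈ 0.4962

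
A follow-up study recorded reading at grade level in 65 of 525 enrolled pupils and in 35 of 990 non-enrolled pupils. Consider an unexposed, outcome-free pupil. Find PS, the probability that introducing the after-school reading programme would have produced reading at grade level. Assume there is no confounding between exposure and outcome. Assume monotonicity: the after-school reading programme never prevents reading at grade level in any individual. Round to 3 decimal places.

p₁ = P(outcome | exposed) = 65/525 = 0.12381
p₀ = P(outcome | unexposed) = 35/990 = 0.035354
Under exogeneity and monotonicity, PS = (p₁ − p₀) / (1 − p₀).
PS = (0.12381 − 0.035354) / (1 − 0.035354) = 0.088456 / 0.96465 ≈ 0.0917

PS ≈ 0.092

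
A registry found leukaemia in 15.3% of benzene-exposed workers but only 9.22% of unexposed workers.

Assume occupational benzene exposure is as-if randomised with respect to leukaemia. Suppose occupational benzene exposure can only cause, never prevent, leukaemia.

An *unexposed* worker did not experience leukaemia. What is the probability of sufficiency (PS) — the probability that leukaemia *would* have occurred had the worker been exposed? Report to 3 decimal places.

p₁ = 0.153, p₀ = 0.0922.
Under exogeneity and monotonicity, PS = (p₁ − p₀) / (1 − p₀).
PS = (0.153 − 0.0922) / (1 − 0.0922) = 0.0608 / 0.9078 ≈ 0.0670

PS ≈ 0.067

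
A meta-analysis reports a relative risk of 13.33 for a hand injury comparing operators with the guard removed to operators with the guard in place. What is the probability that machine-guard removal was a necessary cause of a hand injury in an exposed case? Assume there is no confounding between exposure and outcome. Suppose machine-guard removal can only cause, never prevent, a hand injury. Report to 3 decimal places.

PN ≈ 0.925

Under exogeneity and monotonicity, PN = (RR − 1) / RR = 1 − 1/RR.
PN = (13.33 − 1) / 13.33 = 12.33 / 13.33 ≈ 0.9250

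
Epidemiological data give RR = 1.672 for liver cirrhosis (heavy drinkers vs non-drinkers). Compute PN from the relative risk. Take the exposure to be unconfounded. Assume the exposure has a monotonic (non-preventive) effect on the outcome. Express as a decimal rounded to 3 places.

Under exogeneity and monotonicity, PN = (RR − 1) / RR = 1 − 1/RR.
PN = (1.672 − 1) / 1.672 = 0.672 / 1.672 ≈ 0.4019

PN ≈ 0.402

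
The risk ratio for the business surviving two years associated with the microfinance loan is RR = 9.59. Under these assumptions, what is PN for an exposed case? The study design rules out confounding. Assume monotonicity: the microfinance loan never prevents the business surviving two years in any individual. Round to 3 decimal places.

Under exogeneity and monotonicity, PN = (RR − 1) / RR = 1 − 1/RR.
PN = (9.59 − 1) / 9.59 = 8.59 / 9.59 ≈ 0.8957

PN ≈ 0.896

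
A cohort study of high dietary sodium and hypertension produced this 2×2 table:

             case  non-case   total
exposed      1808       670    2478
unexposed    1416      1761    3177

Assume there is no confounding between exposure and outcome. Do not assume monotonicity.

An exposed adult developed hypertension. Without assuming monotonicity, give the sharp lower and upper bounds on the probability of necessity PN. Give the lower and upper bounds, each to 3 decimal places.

0.389 ≤ PN ≤ 0.760

p₁ = P(outcome | exposed) = 1808/2478 = 0.72962
p₀ = P(outcome | unexposed) = 1416/3177 = 0.4457
Under exogeneity alone the bounds on PN are max{0,(p₁−p₀)/p₁} ≤ PN ≤ min{1,(1−p₀)/p₁}.
  lower = (p₁ − p₀)/p₁ = 0.28392 / 0.72962 ≈ 0.3891
  upper = min{1, (1 − p₀)/p₁} = 0.5543 / 0.72962 ≈ 0.7597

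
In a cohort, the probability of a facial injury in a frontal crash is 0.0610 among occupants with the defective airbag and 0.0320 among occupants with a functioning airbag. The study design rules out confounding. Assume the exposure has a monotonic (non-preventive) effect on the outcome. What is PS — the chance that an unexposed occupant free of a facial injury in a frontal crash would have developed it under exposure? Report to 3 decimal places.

Let p₁ = 0.061, p₀ = 0.032.
Under exogeneity and monotonicity, PS = (p₁ − p₀) / (1 − p₀).
PS = (0.061 − 0.032) / (1 − 0.032) = 0.029 / 0.968 ≈ 0.0300

PS ≈ 0.030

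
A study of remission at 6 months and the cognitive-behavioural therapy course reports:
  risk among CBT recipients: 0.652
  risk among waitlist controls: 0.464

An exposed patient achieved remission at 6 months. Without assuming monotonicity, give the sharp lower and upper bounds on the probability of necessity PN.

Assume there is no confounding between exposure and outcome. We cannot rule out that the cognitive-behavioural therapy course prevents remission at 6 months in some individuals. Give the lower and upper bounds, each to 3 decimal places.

0.288 ≤ PN ≤ 0.822

Let p₁ = 0.652, p₀ = 0.464.
Under exogeneity alone the bounds on PN are max{0,(p₁−p₀)/p₁} ≤ PN ≤ min{1,(1−p₀)/p₁}.
  lower = (p₁ − p₀)/p₁ = 0.188 / 0.652 ≈ 0.2883
  upper = min{1, (1 − p₀)/p₁} = 0.536 / 0.652 ≈ 0.8221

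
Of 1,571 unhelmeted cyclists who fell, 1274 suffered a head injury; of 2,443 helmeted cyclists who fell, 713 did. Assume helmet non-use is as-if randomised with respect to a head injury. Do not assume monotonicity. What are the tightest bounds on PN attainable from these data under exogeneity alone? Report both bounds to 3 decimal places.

p₁ = P(outcome | exposed) = 1274/1571 = 0.81095
p₀ = P(outcome | unexposed) = 713/2443 = 0.29185
Under exogeneity alone the bounds on PN are max{0,(p₁−p₀)/p₁} ≤ PN ≤ min{1,(1−p₀)/p₁}.
  lower = (p₁ − p₀)/p₁ = 0.51909 / 0.81095 ≈ 0.6401
  upper = min{1, (1 − p₀)/p₁} = 0.70815 / 0.81095 ≈ 0.8732

0.640 ≤ PN ≤ 0.873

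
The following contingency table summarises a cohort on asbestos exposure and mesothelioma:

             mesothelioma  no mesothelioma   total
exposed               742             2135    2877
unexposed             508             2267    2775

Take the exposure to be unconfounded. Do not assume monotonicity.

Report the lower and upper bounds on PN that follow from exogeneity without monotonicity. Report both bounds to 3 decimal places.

0.290 ≤ PN ≤ 1.000

p₁ = P(outcome | exposed) = 742/2877 = 0.25791
p₀ = P(outcome | unexposed) = 508/2775 = 0.18306
Under exogeneity alone the bounds on PN are max{0,(p₁−p₀)/p₁} ≤ PN ≤ min{1,(1−p₀)/p₁}.
  lower = (p₁ − p₀)/p₁ = 0.074844 / 0.25791 ≈ 0.2902
  upper = min{1, (1 − p₀)/p₁} = 0.81694 / 0.25791 ≈ 3.1676 → capped at 1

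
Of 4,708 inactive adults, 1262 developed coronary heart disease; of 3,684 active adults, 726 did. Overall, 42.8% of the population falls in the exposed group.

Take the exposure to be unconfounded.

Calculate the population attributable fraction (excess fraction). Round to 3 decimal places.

PAF ≈ 0.134

p₁ = P(outcome | exposed) = 1262/4708 = 0.26805
p₀ = P(outcome | unexposed) = 726/3684 = 0.19707
Overall risk P(Y=1) = π·p₁ + (1−π)·p₀ = 0.428×0.26805 + 0.572×0.19707 = 0.22745.
Under exogeneity, PAF = [P(Y=1) − p₀] / P(Y=1).
PAF = (0.22745 − 0.19707) / 0.22745 ≈ 0.1336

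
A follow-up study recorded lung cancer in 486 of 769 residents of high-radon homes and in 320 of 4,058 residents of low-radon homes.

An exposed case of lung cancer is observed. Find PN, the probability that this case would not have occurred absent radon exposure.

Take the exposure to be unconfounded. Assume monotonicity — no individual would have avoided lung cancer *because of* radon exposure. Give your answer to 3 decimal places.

PN ≈ 0.875

p₁ = P(outcome | exposed) = 486/769 = 0.63199
p₀ = P(outcome | unexposed) = 320/4058 = 0.078857
Under exogeneity and monotonicity, PN = (p₁ − p₀) / p₁.
PN = (0.63199 − 0.078857) / 0.63199 = 0.55313 / 0.63199 ≈ 0.8752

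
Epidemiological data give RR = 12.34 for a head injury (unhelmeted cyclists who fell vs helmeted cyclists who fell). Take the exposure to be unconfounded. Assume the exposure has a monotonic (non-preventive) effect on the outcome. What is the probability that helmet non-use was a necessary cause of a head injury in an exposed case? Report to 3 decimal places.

PN ≈ 0.919

Under exogeneity and monotonicity, PN = (RR − 1) / RR = 1 − 1/RR.
PN = (12.34 − 1) / 12.34 = 11.34 / 12.34 ≈ 0.9190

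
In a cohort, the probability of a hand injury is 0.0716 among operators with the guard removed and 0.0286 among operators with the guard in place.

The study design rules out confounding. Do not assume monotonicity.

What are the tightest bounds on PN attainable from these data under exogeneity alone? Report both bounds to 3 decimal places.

0.601 ≤ PN ≤ 1.000

Let p₁ = 0.0716, p₀ = 0.0286.
Under exogeneity alone the bounds on PN are max{0,(p₁−p₀)/p₁} ≤ PN ≤ min{1,(1−p₀)/p₁}.
  lower = (p₁ − p₀)/p₁ = 0.043 / 0.0716 ≈ 0.6006
  upper = min{1, (1 − p₀)/p₁} = 0.9714 / 0.0716 ≈ 13.5670 → capped at 1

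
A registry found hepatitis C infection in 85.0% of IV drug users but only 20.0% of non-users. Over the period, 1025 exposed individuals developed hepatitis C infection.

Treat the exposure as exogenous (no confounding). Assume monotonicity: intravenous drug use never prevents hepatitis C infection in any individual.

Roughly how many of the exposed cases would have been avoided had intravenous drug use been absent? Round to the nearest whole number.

p₁ = 0.85, p₀ = 0.2.
PN = (p₁ − p₀)/p₁ = (0.85 − 0.2) / 0.85 ≈ 0.76471.
Attributable cases ≈ PN × (exposed cases) = 0.76471 × 1025 ≈ 783.82.

about 784 cases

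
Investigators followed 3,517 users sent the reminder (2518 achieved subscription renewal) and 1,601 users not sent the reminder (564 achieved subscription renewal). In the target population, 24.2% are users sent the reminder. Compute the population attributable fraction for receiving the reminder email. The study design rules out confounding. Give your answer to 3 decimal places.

p₁ = P(outcome | exposed) = 2518/3517 = 0.71595
p₀ = P(outcome | unexposed) = 564/1601 = 0.35228
Overall risk P(Y=1) = π·p₁ + (1−π)·p₀ = 0.242×0.71595 + 0.758×0.35228 = 0.44029.
Under exogeneity, PAF = [P(Y=1) − p₀] / P(Y=1).
PAF = (0.44029 − 0.35228) / 0.44029 ≈ 0.1999

PAF ≈ 0.200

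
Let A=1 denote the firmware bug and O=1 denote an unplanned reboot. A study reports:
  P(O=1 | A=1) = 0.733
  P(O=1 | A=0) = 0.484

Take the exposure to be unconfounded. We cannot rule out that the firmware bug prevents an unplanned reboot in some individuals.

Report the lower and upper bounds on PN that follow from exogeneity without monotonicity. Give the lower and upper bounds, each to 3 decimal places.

0.340 ≤ PN ≤ 0.704

Let p₁ = 0.733, p₀ = 0.484.
Under exogeneity alone the bounds on PN are max{0,(p₁−p₀)/p₁} ≤ PN ≤ min{1,(1−p₀)/p₁}.
  lower = (p₁ − p₀)/p₁ = 0.249 / 0.733 ≈ 0.3397
  upper = min{1, (1 − p₀)/p₁} = 0.516 / 0.733 ≈ 0.7040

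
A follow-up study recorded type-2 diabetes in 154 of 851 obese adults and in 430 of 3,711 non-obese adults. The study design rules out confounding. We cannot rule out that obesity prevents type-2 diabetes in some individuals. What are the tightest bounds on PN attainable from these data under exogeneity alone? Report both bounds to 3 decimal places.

0.360 ≤ PN ≤ 1.000

p₁ = P(outcome | exposed) = 154/851 = 0.18096
p₀ = P(outcome | unexposed) = 430/3711 = 0.11587
Under exogeneity alone the bounds on PN are max{0,(p₁−p₀)/p₁} ≤ PN ≤ min{1,(1−p₀)/p₁}.
  lower = (p₁ − p₀)/p₁ = 0.065092 / 0.18096 ≈ 0.3597
  upper = min{1, (1 − p₀)/p₁} = 0.88413 / 0.18096 ≈ 4.8857 → capped at 1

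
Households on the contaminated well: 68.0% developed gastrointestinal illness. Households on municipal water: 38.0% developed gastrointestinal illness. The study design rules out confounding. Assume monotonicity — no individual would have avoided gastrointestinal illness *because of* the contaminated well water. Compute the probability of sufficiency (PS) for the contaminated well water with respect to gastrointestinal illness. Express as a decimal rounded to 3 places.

p₁ = 0.68, p₀ = 0.38.
Under exogeneity and monotonicity, PS = (p₁ − p₀) / (1 − p₀).
PS = (0.68 − 0.38) / (1 − 0.38) = 0.3 / 0.62 ≈ 0.4839

PS ≈ 0.484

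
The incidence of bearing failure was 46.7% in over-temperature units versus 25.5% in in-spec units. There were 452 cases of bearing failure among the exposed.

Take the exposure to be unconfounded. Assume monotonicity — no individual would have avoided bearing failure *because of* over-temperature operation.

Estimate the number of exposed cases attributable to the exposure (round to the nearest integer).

about 205 cases

p₁ = 0.467, p₀ = 0.255.
PN = (p₁ − p₀)/p₁ = (0.467 − 0.255) / 0.467 ≈ 0.45396.
Attributable cases ≈ PN × (exposed cases) = 0.45396 × 452 ≈ 205.19.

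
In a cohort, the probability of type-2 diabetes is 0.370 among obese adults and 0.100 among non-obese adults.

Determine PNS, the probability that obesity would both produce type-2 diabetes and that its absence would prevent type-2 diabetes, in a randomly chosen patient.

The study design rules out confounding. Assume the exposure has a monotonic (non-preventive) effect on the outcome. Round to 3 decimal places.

PNS ≈ 0.270

Let p₁ = 0.37, p₀ = 0.1.
Under exogeneity and monotonicity, PNS = p₁ − p₀.
PNS = 0.37 − 0.1 = 0.27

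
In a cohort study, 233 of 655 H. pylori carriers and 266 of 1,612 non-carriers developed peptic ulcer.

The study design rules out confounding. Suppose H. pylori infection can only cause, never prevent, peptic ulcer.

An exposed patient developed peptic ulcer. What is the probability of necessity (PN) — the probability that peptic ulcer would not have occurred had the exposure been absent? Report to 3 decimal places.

p₁ = P(outcome | exposed) = 233/655 = 0.35573
p₀ = P(outcome | unexposed) = 266/1612 = 0.16501
Under exogeneity and monotonicity, PN = (p₁ − p₀) / p₁.
PN = (0.35573 − 0.16501) / 0.35573 = 0.19071 / 0.35573 ≈ 0.5361

PN ≈ 0.536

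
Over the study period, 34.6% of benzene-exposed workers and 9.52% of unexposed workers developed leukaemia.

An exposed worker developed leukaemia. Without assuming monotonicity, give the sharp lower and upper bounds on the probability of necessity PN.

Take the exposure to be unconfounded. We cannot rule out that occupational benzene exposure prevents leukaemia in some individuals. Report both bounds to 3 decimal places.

0.725 ≤ PN ≤ 1.000

p₁ = 0.346, p₀ = 0.0952.
Under exogeneity alone the bounds on PN are max{0,(p₁−p₀)/p₁} ≤ PN ≤ min{1,(1−p₀)/p₁}.
  lower = (p₁ − p₀)/p₁ = 0.2508 / 0.346 ≈ 0.7249
  upper = min{1, (1 − p₀)/p₁} = 0.9048 / 0.346 ≈ 2.6150 → capped at 1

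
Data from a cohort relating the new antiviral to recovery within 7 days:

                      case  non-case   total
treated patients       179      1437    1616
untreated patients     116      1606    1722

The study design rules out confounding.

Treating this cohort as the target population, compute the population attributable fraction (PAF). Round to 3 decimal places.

p₁ = P(outcome | exposed) = 179/1616 = 0.11077
p₀ = P(outcome | unexposed) = 116/1722 = 0.067364
Exposure prevalence π = 1616/3338 = 0.48412; overall risk P(Y=1) = 0.088376.
Under exogeneity, PAF = [P(Y=1) − p₀]/P(Y=1).
PAF = (0.088376 − 0.067364) / 0.088376 ≈ 0.2378

PAF ≈ 0.238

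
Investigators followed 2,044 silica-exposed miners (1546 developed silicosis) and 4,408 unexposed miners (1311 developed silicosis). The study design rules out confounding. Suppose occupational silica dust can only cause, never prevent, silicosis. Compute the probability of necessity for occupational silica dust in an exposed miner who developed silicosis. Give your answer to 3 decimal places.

p₁ = P(outcome | exposed) = 1546/2044 = 0.75636
p₀ = P(outcome | unexposed) = 1311/4408 = 0.29741
Under exogeneity and monotonicity, PN = (p₁ − p₀) / p₁.
PN = (0.75636 − 0.29741) / 0.75636 = 0.45895 / 0.75636 ≈ 0.6068

PN ≈ 0.607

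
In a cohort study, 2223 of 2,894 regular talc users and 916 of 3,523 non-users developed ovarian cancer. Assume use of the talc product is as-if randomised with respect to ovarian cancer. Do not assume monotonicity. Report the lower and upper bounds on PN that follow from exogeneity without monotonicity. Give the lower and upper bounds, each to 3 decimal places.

p₁ = P(outcome | exposed) = 2223/2894 = 0.76814
p₀ = P(outcome | unexposed) = 916/3523 = 0.26001
Under exogeneity alone the bounds on PN are max{0,(p₁−p₀)/p₁} ≤ PN ≤ min{1,(1−p₀)/p₁}.
  lower = (p₁ − p₀)/p₁ = 0.50814 / 0.76814 ≈ 0.6615
  upper = min{1, (1 − p₀)/p₁} = 0.73999 / 0.76814 ≈ 0.9634

0.662 ≤ PN ≤ 0.963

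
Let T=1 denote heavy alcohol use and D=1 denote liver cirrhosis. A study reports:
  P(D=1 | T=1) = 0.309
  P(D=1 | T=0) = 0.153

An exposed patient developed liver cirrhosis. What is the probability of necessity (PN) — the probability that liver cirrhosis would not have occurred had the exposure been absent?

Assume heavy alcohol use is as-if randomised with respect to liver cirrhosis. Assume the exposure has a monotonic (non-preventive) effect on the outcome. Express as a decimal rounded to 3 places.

Let p₁ = 0.309, p₀ = 0.153.
Under exogeneity and monotonicity, PN = (p₁ − p₀) / p₁.
PN = (0.309 − 0.153) / 0.309 = 0.156 / 0.309 ≈ 0.5049

PN ≈ 0.505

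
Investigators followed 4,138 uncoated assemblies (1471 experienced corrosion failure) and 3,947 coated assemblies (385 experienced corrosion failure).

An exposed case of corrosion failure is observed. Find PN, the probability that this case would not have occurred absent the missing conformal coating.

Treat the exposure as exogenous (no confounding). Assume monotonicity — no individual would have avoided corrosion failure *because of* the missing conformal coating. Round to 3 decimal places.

PN ≈ 0.726

p₁ = P(outcome | exposed) = 1471/4138 = 0.35549
p₀ = P(outcome | unexposed) = 385/3947 = 0.097542
Under exogeneity and monotonicity, PN = (p₁ − p₀) / p₁.
PN = (0.35549 − 0.097542) / 0.35549 = 0.25794 / 0.35549 ≈ 0.7256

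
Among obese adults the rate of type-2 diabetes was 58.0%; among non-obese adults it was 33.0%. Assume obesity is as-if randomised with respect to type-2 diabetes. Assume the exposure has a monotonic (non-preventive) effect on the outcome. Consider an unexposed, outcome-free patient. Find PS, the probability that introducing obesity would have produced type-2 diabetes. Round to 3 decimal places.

p₁ = 0.58, p₀ = 0.33.
Under exogeneity and monotonicity, PS = (p₁ − p₀) / (1 − p₀).
PS = (0.58 − 0.33) / (1 − 0.33) = 0.25 / 0.67 ≈ 0.3731

PS ≈ 0.373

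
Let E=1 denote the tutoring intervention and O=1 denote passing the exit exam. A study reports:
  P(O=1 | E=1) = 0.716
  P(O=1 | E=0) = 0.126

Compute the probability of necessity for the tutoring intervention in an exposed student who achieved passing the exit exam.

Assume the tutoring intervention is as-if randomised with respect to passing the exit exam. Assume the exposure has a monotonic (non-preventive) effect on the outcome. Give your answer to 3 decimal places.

PN ≈ 0.824

Let p₁ = 0.716, p₀ = 0.126.
Under exogeneity and monotonicity, PN = (p₁ − p₀) / p₁.
PN = (0.716 − 0.126) / 0.716 = 0.59 / 0.716 ≈ 0.8240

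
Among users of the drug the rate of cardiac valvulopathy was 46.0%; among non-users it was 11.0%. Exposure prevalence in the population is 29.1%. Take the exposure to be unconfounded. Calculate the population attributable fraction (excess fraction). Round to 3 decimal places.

p₁ = 0.46, p₀ = 0.11.
Overall risk P(Y=1) = π·p₁ + (1−π)·p₀ = 0.291×0.46 + 0.709×0.11 = 0.21185.
Under exogeneity, PAF = [P(Y=1) − p₀] / P(Y=1).
PAF = (0.21185 − 0.11) / 0.21185 ≈ 0.4808

PAF ≈ 0.481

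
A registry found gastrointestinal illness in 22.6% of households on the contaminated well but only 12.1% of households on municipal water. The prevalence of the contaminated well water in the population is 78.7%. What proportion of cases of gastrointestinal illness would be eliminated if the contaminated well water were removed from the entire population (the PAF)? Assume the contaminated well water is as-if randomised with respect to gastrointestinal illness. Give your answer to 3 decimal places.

PAF ≈ 0.406

p₁ = 0.226, p₀ = 0.121.
Overall risk P(Y=1) = π·p₁ + (1−π)·p₀ = 0.787×0.226 + 0.213×0.121 = 0.20364.
Under exogeneity, PAF = [P(Y=1) − p₀] / P(Y=1).
PAF = (0.20364 − 0.121) / 0.20364 ≈ 0.4058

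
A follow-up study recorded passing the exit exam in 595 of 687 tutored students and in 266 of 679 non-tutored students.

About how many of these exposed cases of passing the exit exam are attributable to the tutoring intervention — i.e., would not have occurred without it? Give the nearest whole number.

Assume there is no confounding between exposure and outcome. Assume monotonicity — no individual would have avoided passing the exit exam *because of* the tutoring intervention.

about 326 cases

p₁ = P(outcome | exposed) = 595/687 = 0.86608
p₀ = P(outcome | unexposed) = 266/679 = 0.39175
PN = (p₁ − p₀)/p₁ = (0.86608 − 0.39175) / 0.86608 ≈ 0.54767.
Attributable cases ≈ PN × (exposed cases) = 0.54767 × 595 ≈ 325.87.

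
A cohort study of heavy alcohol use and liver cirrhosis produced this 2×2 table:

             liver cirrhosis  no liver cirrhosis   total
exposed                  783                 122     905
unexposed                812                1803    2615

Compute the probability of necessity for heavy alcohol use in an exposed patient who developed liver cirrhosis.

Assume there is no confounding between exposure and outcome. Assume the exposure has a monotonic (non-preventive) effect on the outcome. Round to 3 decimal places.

p₁ = P(outcome | exposed) = 783/905 = 0.86519
p₀ = P(outcome | unexposed) = 812/2615 = 0.31052
Under exogeneity and monotonicity, PN = (p₁ − p₀) / p₁.
PN = (0.86519 − 0.31052) / 0.86519 = 0.55468 / 0.86519 ≈ 0.6411

PN ≈ 0.641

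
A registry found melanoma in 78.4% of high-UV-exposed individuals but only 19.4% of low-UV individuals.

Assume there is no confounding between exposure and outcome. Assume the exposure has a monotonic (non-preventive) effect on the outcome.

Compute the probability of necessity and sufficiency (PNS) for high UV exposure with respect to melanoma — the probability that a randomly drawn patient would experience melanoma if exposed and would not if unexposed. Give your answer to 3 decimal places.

PNS ≈ 0.590

p₁ = 0.784, p₀ = 0.194.
Under exogeneity and monotonicity, PNS = p₁ − p₀.
PNS = 0.784 − 0.194 = 0.59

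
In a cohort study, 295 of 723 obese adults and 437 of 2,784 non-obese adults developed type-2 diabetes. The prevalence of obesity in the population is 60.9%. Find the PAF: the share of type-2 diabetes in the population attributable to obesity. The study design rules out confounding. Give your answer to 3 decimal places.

p₁ = P(outcome | exposed) = 295/723 = 0.40802
p₀ = P(outcome | unexposed) = 437/2784 = 0.15697
Overall risk P(Y=1) = π·p₁ + (1−π)·p₀ = 0.609×0.40802 + 0.391×0.15697 = 0.30986.
Under exogeneity, PAF = [P(Y=1) − p₀] / P(Y=1).
PAF = (0.30986 − 0.15697) / 0.30986 ≈ 0.4934

PAF ≈ 0.493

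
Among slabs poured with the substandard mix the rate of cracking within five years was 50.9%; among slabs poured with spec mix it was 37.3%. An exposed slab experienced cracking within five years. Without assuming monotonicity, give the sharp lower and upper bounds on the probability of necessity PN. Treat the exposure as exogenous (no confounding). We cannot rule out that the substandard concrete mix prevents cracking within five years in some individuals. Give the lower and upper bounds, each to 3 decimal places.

0.267 ≤ PN ≤ 1.000

p₁ = 0.509, p₀ = 0.373.
Under exogeneity alone the bounds on PN are max{0,(p₁−p₀)/p₁} ≤ PN ≤ min{1,(1−p₀)/p₁}.
  lower = (p₁ − p₀)/p₁ = 0.136 / 0.509 ≈ 0.2672
  upper = min{1, (1 − p₀)/p₁} = 0.627 / 0.509 ≈ 1.2318 → capped at 1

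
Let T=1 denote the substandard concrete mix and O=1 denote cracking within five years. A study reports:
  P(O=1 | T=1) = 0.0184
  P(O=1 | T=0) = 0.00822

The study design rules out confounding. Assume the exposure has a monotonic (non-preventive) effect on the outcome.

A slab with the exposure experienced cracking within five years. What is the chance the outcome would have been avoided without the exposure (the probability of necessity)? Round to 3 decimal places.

Let p₁ = 0.0184, p₀ = 0.00822.
Under exogeneity and monotonicity, PN = (p₁ − p₀) / p₁.
PN = (0.0184 − 0.00822) / 0.0184 = 0.01018 / 0.0184 ≈ 0.5533

PN ≈ 0.553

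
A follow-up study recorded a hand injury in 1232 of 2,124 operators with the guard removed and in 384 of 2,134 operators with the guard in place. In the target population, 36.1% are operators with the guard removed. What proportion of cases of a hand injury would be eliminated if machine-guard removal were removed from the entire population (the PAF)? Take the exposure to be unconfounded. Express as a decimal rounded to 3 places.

p₁ = P(outcome | exposed) = 1232/2124 = 0.58004
p₀ = P(outcome | unexposed) = 384/2134 = 0.17994
Overall risk P(Y=1) = π·p₁ + (1−π)·p₀ = 0.361×0.58004 + 0.639×0.17994 = 0.32438.
Under exogeneity, PAF = [P(Y=1) − p₀] / P(Y=1).
PAF = (0.32438 − 0.17994) / 0.32438 ≈ 0.4453

PAF ≈ 0.445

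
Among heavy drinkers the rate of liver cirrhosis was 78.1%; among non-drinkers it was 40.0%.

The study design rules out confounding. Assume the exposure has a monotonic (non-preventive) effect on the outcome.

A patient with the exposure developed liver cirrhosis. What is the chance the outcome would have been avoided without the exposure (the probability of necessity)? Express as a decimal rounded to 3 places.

p₁ = 0.781, p₀ = 0.4.
Under exogeneity and monotonicity, PN = (p₁ − p₀) / p₁.
PN = (0.781 − 0.4) / 0.781 = 0.381 / 0.781 ≈ 0.4878

PN ≈ 0.488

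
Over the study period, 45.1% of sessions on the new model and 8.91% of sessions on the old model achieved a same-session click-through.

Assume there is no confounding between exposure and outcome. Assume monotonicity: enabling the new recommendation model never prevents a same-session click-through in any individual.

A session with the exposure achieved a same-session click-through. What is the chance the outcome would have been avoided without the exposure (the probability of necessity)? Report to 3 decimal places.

p₁ = 0.451, p₀ = 0.0891.
Under exogeneity and monotonicity, PN = (p₁ − p₀) / p₁.
PN = (0.451 − 0.0891) / 0.451 = 0.3619 / 0.451 ≈ 0.8024

PN ≈ 0.802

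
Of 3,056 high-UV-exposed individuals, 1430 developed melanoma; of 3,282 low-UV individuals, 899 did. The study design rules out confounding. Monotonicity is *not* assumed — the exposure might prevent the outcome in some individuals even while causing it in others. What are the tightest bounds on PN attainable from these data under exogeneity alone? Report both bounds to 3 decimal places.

0.415 ≤ PN ≤ 1.000

p₁ = P(outcome | exposed) = 1430/3056 = 0.46793
p₀ = P(outcome | unexposed) = 899/3282 = 0.27392
Under exogeneity alone the bounds on PN are max{0,(p₁−p₀)/p₁} ≤ PN ≤ min{1,(1−p₀)/p₁}.
  lower = (p₁ − p₀)/p₁ = 0.19401 / 0.46793 ≈ 0.4146
  upper = min{1, (1 − p₀)/p₁} = 0.72608 / 0.46793 ≈ 1.5517 → capped at 1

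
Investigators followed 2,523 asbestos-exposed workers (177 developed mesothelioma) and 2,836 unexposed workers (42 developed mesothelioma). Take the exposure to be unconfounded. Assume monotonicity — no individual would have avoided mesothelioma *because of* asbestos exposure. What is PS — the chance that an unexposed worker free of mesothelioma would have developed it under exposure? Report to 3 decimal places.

PS ≈ 0.056

p₁ = P(outcome | exposed) = 177/2523 = 0.070155
p₀ = P(outcome | unexposed) = 42/2836 = 0.01481
Under exogeneity and monotonicity, PS = (p₁ − p₀) / (1 − p₀).
PS = (0.070155 − 0.01481) / (1 − 0.01481) = 0.055345 / 0.98519 ≈ 0.0562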